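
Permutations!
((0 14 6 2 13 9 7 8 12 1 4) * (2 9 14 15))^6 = ((0 15 2 13 14 6 9 7 8 12 1 4))^6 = (0 9)(1 14)(2 8)(4 6)(7 15)(12 13)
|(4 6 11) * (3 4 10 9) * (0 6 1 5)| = 9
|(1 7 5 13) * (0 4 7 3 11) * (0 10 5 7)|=|(0 4)(1 3 11 10 5 13)|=6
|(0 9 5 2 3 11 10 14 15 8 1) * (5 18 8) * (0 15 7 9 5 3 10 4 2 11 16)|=15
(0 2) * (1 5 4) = (0 2)(1 5 4) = [2, 5, 0, 3, 1, 4]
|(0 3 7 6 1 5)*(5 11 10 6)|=|(0 3 7 5)(1 11 10 6)|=4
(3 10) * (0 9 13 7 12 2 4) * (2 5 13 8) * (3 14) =(0 9 8 2 4)(3 10 14)(5 13 7 12) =[9, 1, 4, 10, 0, 13, 6, 12, 2, 8, 14, 11, 5, 7, 3]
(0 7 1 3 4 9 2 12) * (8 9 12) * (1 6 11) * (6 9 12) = [7, 3, 8, 4, 6, 5, 11, 9, 12, 2, 10, 1, 0] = (0 7 9 2 8 12)(1 3 4 6 11)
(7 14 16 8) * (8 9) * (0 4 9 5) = [4, 1, 2, 3, 9, 0, 6, 14, 7, 8, 10, 11, 12, 13, 16, 15, 5] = (0 4 9 8 7 14 16 5)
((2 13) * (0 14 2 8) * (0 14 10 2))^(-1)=(0 14 8 13 2 10)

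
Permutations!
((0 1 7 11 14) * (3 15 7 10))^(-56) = (15) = ((0 1 10 3 15 7 11 14))^(-56)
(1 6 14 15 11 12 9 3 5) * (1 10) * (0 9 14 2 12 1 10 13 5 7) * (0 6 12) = (0 9 3 7 6 2)(1 12 14 15 11)(5 13) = [9, 12, 0, 7, 4, 13, 2, 6, 8, 3, 10, 1, 14, 5, 15, 11]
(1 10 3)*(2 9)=[0, 10, 9, 1, 4, 5, 6, 7, 8, 2, 3]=(1 10 3)(2 9)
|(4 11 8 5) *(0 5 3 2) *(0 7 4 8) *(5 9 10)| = 10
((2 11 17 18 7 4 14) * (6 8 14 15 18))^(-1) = ((2 11 17 6 8 14)(4 15 18 7))^(-1) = (2 14 8 6 17 11)(4 7 18 15)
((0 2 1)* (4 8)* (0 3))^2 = ((0 2 1 3)(4 8))^2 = (8)(0 1)(2 3)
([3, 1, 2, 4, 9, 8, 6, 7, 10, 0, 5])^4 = (5 8 10)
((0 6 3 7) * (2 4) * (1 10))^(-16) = ((0 6 3 7)(1 10)(2 4))^(-16) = (10)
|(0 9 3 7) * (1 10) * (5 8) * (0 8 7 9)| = |(1 10)(3 9)(5 7 8)| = 6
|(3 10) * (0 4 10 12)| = |(0 4 10 3 12)| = 5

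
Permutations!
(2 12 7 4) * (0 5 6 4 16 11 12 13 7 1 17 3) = (0 5 6 4 2 13 7 16 11 12 1 17 3) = [5, 17, 13, 0, 2, 6, 4, 16, 8, 9, 10, 12, 1, 7, 14, 15, 11, 3]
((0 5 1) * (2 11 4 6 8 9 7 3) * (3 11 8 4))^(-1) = (0 1 5)(2 3 11 7 9 8)(4 6)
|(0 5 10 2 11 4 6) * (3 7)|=|(0 5 10 2 11 4 6)(3 7)|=14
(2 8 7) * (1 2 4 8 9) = (1 2 9)(4 8 7) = [0, 2, 9, 3, 8, 5, 6, 4, 7, 1]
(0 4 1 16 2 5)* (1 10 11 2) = (0 4 10 11 2 5)(1 16) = [4, 16, 5, 3, 10, 0, 6, 7, 8, 9, 11, 2, 12, 13, 14, 15, 1]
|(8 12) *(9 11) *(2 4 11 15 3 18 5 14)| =|(2 4 11 9 15 3 18 5 14)(8 12)| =18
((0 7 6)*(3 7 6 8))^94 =((0 6)(3 7 8))^94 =(3 7 8)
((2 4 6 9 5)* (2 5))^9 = (2 4 6 9)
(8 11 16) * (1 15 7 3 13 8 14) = (1 15 7 3 13 8 11 16 14) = [0, 15, 2, 13, 4, 5, 6, 3, 11, 9, 10, 16, 12, 8, 1, 7, 14]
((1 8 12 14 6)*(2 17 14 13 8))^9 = ((1 2 17 14 6)(8 12 13))^9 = (1 6 14 17 2)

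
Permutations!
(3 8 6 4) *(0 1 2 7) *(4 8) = (0 1 2 7)(3 4)(6 8) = [1, 2, 7, 4, 3, 5, 8, 0, 6]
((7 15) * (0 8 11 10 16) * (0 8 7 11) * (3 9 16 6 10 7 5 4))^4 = ((0 5 4 3 9 16 8)(6 10)(7 15 11))^4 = (0 9 5 16 4 8 3)(7 15 11)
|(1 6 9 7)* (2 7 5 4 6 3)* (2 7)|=|(1 3 7)(4 6 9 5)|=12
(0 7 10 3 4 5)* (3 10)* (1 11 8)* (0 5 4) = (0 7 3)(1 11 8) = [7, 11, 2, 0, 4, 5, 6, 3, 1, 9, 10, 8]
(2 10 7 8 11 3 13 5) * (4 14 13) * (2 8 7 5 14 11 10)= (3 4 11)(5 8 10)(13 14)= [0, 1, 2, 4, 11, 8, 6, 7, 10, 9, 5, 3, 12, 14, 13]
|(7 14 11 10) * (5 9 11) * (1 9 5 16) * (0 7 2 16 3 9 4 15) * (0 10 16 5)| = |(0 7 14 3 9 11 16 1 4 15 10 2 5)| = 13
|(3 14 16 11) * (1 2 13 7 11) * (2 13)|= |(1 13 7 11 3 14 16)|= 7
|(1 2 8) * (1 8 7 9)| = 4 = |(1 2 7 9)|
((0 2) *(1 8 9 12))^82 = (1 9)(8 12)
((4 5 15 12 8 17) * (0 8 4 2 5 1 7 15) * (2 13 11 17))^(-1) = ((0 8 2 5)(1 7 15 12 4)(11 17 13))^(-1) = (0 5 2 8)(1 4 12 15 7)(11 13 17)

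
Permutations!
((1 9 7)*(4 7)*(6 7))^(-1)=((1 9 4 6 7))^(-1)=(1 7 6 4 9)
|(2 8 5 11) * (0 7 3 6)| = |(0 7 3 6)(2 8 5 11)| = 4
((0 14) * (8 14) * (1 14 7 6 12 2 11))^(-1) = ((0 8 7 6 12 2 11 1 14))^(-1) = (0 14 1 11 2 12 6 7 8)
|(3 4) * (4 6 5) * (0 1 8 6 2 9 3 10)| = 21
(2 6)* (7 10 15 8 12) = (2 6)(7 10 15 8 12) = [0, 1, 6, 3, 4, 5, 2, 10, 12, 9, 15, 11, 7, 13, 14, 8]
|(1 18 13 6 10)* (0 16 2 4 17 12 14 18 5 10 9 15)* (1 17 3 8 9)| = 72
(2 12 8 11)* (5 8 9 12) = (2 5 8 11)(9 12) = [0, 1, 5, 3, 4, 8, 6, 7, 11, 12, 10, 2, 9]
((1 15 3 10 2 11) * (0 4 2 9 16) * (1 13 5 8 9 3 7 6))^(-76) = (0 5 4 8 2 9 11 16 13)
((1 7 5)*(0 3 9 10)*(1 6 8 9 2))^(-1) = ((0 3 2 1 7 5 6 8 9 10))^(-1) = (0 10 9 8 6 5 7 1 2 3)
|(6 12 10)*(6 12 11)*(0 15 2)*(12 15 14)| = 6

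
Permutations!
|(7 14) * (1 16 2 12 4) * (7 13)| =15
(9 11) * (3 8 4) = (3 8 4)(9 11) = [0, 1, 2, 8, 3, 5, 6, 7, 4, 11, 10, 9]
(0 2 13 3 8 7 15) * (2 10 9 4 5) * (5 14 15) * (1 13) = (0 10 9 4 14 15)(1 13 3 8 7 5 2) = [10, 13, 1, 8, 14, 2, 6, 5, 7, 4, 9, 11, 12, 3, 15, 0]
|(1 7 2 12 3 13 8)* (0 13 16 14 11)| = 11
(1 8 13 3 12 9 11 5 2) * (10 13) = (1 8 10 13 3 12 9 11 5 2) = [0, 8, 1, 12, 4, 2, 6, 7, 10, 11, 13, 5, 9, 3]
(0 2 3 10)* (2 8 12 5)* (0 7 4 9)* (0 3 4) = (0 8 12 5 2 4 9 3 10 7) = [8, 1, 4, 10, 9, 2, 6, 0, 12, 3, 7, 11, 5]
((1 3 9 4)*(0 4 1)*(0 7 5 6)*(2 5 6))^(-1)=(0 6 7 4)(1 9 3)(2 5)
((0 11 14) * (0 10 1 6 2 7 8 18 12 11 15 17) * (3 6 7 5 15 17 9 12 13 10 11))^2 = (1 8 13)(2 15 12 6 5 9 3)(7 18 10)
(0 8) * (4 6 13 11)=(0 8)(4 6 13 11)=[8, 1, 2, 3, 6, 5, 13, 7, 0, 9, 10, 4, 12, 11]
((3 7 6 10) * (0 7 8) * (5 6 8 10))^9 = (3 10)(5 6)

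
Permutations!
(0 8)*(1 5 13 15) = (0 8)(1 5 13 15) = [8, 5, 2, 3, 4, 13, 6, 7, 0, 9, 10, 11, 12, 15, 14, 1]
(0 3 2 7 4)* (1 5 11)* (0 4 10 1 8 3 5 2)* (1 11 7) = (0 5 7 10 11 8 3)(1 2) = [5, 2, 1, 0, 4, 7, 6, 10, 3, 9, 11, 8]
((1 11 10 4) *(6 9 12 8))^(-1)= (1 4 10 11)(6 8 12 9)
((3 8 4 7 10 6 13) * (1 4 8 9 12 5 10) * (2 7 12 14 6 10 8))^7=((1 4 12 5 8 2 7)(3 9 14 6 13))^7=(3 14 13 9 6)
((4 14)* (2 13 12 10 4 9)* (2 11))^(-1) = (2 11 9 14 4 10 12 13)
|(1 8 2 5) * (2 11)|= 5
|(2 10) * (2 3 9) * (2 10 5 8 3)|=6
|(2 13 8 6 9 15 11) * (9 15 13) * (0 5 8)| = |(0 5 8 6 15 11 2 9 13)| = 9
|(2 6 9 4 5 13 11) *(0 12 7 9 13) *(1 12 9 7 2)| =12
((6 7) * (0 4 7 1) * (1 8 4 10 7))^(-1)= ((0 10 7 6 8 4 1))^(-1)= (0 1 4 8 6 7 10)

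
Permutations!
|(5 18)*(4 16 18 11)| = |(4 16 18 5 11)| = 5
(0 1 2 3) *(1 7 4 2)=(0 7 4 2 3)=[7, 1, 3, 0, 2, 5, 6, 4]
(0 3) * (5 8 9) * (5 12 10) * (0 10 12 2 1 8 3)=(12)(1 8 9 2)(3 10 5)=[0, 8, 1, 10, 4, 3, 6, 7, 9, 2, 5, 11, 12]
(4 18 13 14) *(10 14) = (4 18 13 10 14) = [0, 1, 2, 3, 18, 5, 6, 7, 8, 9, 14, 11, 12, 10, 4, 15, 16, 17, 13]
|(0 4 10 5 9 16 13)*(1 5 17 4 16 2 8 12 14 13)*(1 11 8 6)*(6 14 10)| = 15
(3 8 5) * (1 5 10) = (1 5 3 8 10) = [0, 5, 2, 8, 4, 3, 6, 7, 10, 9, 1]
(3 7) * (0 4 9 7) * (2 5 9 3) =(0 4 3)(2 5 9 7) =[4, 1, 5, 0, 3, 9, 6, 2, 8, 7]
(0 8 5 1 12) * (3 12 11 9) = (0 8 5 1 11 9 3 12) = [8, 11, 2, 12, 4, 1, 6, 7, 5, 3, 10, 9, 0]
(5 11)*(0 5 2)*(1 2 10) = (0 5 11 10 1 2) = [5, 2, 0, 3, 4, 11, 6, 7, 8, 9, 1, 10]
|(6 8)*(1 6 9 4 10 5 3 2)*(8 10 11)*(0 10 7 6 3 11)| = |(0 10 5 11 8 9 4)(1 3 2)(6 7)| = 42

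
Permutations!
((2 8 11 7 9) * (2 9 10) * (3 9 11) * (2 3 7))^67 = ((2 8 7 10 3 9 11))^67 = (2 3 8 9 7 11 10)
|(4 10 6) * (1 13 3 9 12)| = 15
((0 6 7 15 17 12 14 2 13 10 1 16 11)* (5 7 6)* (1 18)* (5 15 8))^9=((0 15 17 12 14 2 13 10 18 1 16 11)(5 7 8))^9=(0 1 13 12)(2 17 11 18)(10 14 15 16)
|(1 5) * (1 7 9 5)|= 3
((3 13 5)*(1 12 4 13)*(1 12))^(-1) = ((3 12 4 13 5))^(-1) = (3 5 13 4 12)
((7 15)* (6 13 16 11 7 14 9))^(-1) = ((6 13 16 11 7 15 14 9))^(-1) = (6 9 14 15 7 11 16 13)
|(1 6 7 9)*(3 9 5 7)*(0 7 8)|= |(0 7 5 8)(1 6 3 9)|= 4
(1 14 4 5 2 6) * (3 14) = (1 3 14 4 5 2 6) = [0, 3, 6, 14, 5, 2, 1, 7, 8, 9, 10, 11, 12, 13, 4]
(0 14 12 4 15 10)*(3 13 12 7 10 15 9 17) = (0 14 7 10)(3 13 12 4 9 17) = [14, 1, 2, 13, 9, 5, 6, 10, 8, 17, 0, 11, 4, 12, 7, 15, 16, 3]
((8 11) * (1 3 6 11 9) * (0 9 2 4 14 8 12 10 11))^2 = (0 1 6 9 3)(2 14)(4 8)(10 12 11) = ((0 9 1 3 6)(2 4 14 8)(10 11 12))^2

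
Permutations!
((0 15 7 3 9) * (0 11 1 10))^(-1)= (0 10 1 11 9 3 7 15)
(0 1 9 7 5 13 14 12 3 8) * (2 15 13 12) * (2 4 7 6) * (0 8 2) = [1, 9, 15, 2, 7, 12, 0, 5, 8, 6, 10, 11, 3, 14, 4, 13] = (0 1 9 6)(2 15 13 14 4 7 5 12 3)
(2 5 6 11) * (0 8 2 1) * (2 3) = (0 8 3 2 5 6 11 1) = [8, 0, 5, 2, 4, 6, 11, 7, 3, 9, 10, 1]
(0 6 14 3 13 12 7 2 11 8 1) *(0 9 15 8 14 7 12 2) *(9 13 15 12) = (0 6 7)(1 13 2 11 14 3 15 8)(9 12) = [6, 13, 11, 15, 4, 5, 7, 0, 1, 12, 10, 14, 9, 2, 3, 8]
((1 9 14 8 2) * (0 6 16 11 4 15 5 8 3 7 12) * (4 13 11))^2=((0 6 16 4 15 5 8 2 1 9 14 3 7 12)(11 13))^2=(0 16 15 8 1 14 7)(2 9 3 12 6 4 5)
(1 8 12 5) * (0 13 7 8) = (0 13 7 8 12 5 1) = [13, 0, 2, 3, 4, 1, 6, 8, 12, 9, 10, 11, 5, 7]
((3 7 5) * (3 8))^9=((3 7 5 8))^9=(3 7 5 8)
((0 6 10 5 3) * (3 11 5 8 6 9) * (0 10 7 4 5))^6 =(0 7 3 5 8)(4 10 11 6 9)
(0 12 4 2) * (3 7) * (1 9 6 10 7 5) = (0 12 4 2)(1 9 6 10 7 3 5) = [12, 9, 0, 5, 2, 1, 10, 3, 8, 6, 7, 11, 4]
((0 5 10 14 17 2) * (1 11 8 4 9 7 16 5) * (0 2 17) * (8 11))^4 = ((17)(0 1 8 4 9 7 16 5 10 14))^4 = (17)(0 9 10 8 16)(1 7 14 4 5)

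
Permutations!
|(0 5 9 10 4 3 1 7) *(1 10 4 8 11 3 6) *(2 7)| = |(0 5 9 4 6 1 2 7)(3 10 8 11)| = 8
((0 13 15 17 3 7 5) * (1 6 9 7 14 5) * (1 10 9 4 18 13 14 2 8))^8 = (0 5 14)(1 2 17 13 4)(3 15 18 6 8)(7 9 10)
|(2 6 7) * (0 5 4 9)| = |(0 5 4 9)(2 6 7)| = 12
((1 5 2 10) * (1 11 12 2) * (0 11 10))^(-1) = (0 2 12 11)(1 5)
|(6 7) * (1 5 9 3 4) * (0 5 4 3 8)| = |(0 5 9 8)(1 4)(6 7)| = 4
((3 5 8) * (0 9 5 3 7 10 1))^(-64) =(0 1 10 7 8 5 9)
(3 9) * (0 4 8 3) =(0 4 8 3 9) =[4, 1, 2, 9, 8, 5, 6, 7, 3, 0]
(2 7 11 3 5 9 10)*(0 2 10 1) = (0 2 7 11 3 5 9 1) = [2, 0, 7, 5, 4, 9, 6, 11, 8, 1, 10, 3]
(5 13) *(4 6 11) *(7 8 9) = (4 6 11)(5 13)(7 8 9) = [0, 1, 2, 3, 6, 13, 11, 8, 9, 7, 10, 4, 12, 5]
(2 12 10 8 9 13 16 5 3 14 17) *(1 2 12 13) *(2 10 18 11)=(1 10 8 9)(2 13 16 5 3 14 17 12 18 11)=[0, 10, 13, 14, 4, 3, 6, 7, 9, 1, 8, 2, 18, 16, 17, 15, 5, 12, 11]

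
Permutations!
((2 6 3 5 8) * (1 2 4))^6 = (1 4 8 5 3 6 2)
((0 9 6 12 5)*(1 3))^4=(0 5 12 6 9)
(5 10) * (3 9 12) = (3 9 12)(5 10) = [0, 1, 2, 9, 4, 10, 6, 7, 8, 12, 5, 11, 3]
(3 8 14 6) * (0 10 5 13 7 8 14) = [10, 1, 2, 14, 4, 13, 3, 8, 0, 9, 5, 11, 12, 7, 6] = (0 10 5 13 7 8)(3 14 6)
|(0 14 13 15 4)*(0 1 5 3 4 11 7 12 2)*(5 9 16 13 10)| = |(0 14 10 5 3 4 1 9 16 13 15 11 7 12 2)| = 15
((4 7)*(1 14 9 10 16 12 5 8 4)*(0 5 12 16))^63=((16)(0 5 8 4 7 1 14 9 10))^63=(16)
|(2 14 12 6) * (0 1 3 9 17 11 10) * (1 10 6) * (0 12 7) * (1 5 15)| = |(0 10 12 5 15 1 3 9 17 11 6 2 14 7)| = 14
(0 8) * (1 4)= [8, 4, 2, 3, 1, 5, 6, 7, 0]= (0 8)(1 4)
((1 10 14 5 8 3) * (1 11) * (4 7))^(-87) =((1 10 14 5 8 3 11)(4 7))^(-87) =(1 8 10 3 14 11 5)(4 7)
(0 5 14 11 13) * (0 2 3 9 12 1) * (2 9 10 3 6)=(0 5 14 11 13 9 12 1)(2 6)(3 10)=[5, 0, 6, 10, 4, 14, 2, 7, 8, 12, 3, 13, 1, 9, 11]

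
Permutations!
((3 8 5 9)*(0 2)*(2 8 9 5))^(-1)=((0 8 2)(3 9))^(-1)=(0 2 8)(3 9)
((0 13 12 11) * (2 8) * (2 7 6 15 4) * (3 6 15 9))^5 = ((0 13 12 11)(2 8 7 15 4)(3 6 9))^5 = (15)(0 13 12 11)(3 9 6)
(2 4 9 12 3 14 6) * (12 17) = (2 4 9 17 12 3 14 6) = [0, 1, 4, 14, 9, 5, 2, 7, 8, 17, 10, 11, 3, 13, 6, 15, 16, 12]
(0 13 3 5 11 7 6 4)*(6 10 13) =(0 6 4)(3 5 11 7 10 13) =[6, 1, 2, 5, 0, 11, 4, 10, 8, 9, 13, 7, 12, 3]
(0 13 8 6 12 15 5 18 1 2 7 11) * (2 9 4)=(0 13 8 6 12 15 5 18 1 9 4 2 7 11)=[13, 9, 7, 3, 2, 18, 12, 11, 6, 4, 10, 0, 15, 8, 14, 5, 16, 17, 1]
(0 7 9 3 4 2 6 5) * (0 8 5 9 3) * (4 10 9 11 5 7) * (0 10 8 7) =(0 4 2 6 11 5 7 3 8)(9 10) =[4, 1, 6, 8, 2, 7, 11, 3, 0, 10, 9, 5]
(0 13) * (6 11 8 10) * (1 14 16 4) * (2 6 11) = (0 13)(1 14 16 4)(2 6)(8 10 11) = [13, 14, 6, 3, 1, 5, 2, 7, 10, 9, 11, 8, 12, 0, 16, 15, 4]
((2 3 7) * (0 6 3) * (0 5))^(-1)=(0 5 2 7 3 6)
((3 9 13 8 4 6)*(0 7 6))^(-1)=(0 4 8 13 9 3 6 7)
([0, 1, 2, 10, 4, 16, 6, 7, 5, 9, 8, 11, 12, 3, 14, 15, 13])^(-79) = (3 13 16 5 8 10)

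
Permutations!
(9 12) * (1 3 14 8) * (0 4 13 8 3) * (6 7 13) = (0 4 6 7 13 8 1)(3 14)(9 12) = [4, 0, 2, 14, 6, 5, 7, 13, 1, 12, 10, 11, 9, 8, 3]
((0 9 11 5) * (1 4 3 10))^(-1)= (0 5 11 9)(1 10 3 4)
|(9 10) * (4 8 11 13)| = |(4 8 11 13)(9 10)| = 4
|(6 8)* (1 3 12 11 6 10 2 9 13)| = 10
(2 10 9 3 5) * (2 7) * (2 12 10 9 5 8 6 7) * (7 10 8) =(2 9 3 7 12 8 6 10 5) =[0, 1, 9, 7, 4, 2, 10, 12, 6, 3, 5, 11, 8]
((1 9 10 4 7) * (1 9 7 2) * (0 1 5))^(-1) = ((0 1 7 9 10 4 2 5))^(-1) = (0 5 2 4 10 9 7 1)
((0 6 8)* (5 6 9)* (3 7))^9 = (0 8 6 5 9)(3 7)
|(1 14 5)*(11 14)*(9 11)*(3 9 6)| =7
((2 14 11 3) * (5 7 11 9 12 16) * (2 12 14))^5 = ((3 12 16 5 7 11)(9 14))^5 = (3 11 7 5 16 12)(9 14)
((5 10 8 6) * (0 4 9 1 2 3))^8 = ((0 4 9 1 2 3)(5 10 8 6))^8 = (10)(0 9 2)(1 3 4)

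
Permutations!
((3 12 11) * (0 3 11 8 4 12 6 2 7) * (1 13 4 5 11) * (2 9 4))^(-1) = ((0 3 6 9 4 12 8 5 11 1 13 2 7))^(-1) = (0 7 2 13 1 11 5 8 12 4 9 6 3)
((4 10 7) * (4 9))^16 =((4 10 7 9))^16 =(10)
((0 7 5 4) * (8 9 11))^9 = (11)(0 7 5 4)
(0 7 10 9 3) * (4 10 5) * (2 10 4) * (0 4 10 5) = [7, 1, 5, 4, 10, 2, 6, 0, 8, 3, 9] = (0 7)(2 5)(3 4 10 9)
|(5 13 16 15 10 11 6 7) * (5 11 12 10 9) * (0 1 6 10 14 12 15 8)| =12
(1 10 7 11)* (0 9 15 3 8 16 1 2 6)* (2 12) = (0 9 15 3 8 16 1 10 7 11 12 2 6) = [9, 10, 6, 8, 4, 5, 0, 11, 16, 15, 7, 12, 2, 13, 14, 3, 1]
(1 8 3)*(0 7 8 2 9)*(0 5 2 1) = [7, 1, 9, 0, 4, 2, 6, 8, 3, 5] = (0 7 8 3)(2 9 5)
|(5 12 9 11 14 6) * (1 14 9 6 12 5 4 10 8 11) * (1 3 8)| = 12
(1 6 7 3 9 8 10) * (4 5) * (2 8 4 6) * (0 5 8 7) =(0 5 6)(1 2 7 3 9 4 8 10) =[5, 2, 7, 9, 8, 6, 0, 3, 10, 4, 1]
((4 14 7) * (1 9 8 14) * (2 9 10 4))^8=((1 10 4)(2 9 8 14 7))^8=(1 4 10)(2 14 9 7 8)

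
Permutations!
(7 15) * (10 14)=(7 15)(10 14)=[0, 1, 2, 3, 4, 5, 6, 15, 8, 9, 14, 11, 12, 13, 10, 7]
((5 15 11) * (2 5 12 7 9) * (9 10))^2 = (2 15 12 10)(5 11 7 9)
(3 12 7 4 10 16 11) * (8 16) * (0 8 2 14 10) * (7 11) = (0 8 16 7 4)(2 14 10)(3 12 11) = [8, 1, 14, 12, 0, 5, 6, 4, 16, 9, 2, 3, 11, 13, 10, 15, 7]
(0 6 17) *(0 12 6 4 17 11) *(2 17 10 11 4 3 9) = (0 3 9 2 17 12 6 4 10 11) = [3, 1, 17, 9, 10, 5, 4, 7, 8, 2, 11, 0, 6, 13, 14, 15, 16, 12]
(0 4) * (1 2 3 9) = (0 4)(1 2 3 9) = [4, 2, 3, 9, 0, 5, 6, 7, 8, 1]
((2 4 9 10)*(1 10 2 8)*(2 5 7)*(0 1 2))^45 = (10) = ((0 1 10 8 2 4 9 5 7))^45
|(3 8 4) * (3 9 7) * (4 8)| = 4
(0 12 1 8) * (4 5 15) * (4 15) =[12, 8, 2, 3, 5, 4, 6, 7, 0, 9, 10, 11, 1, 13, 14, 15] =(15)(0 12 1 8)(4 5)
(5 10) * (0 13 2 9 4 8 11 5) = (0 13 2 9 4 8 11 5 10) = [13, 1, 9, 3, 8, 10, 6, 7, 11, 4, 0, 5, 12, 2]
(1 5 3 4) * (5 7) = (1 7 5 3 4) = [0, 7, 2, 4, 1, 3, 6, 5]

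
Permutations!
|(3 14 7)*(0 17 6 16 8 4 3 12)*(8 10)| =|(0 17 6 16 10 8 4 3 14 7 12)| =11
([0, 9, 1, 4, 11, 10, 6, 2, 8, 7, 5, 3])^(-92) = (3 4 11)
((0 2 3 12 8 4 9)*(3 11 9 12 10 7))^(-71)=(0 2 11 9)(3 10 7)(4 12 8)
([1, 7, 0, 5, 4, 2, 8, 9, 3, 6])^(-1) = (0 2 5 3 8 6 9 7 1)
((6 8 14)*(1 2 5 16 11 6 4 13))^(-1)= ((1 2 5 16 11 6 8 14 4 13))^(-1)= (1 13 4 14 8 6 11 16 5 2)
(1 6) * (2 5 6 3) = [0, 3, 5, 2, 4, 6, 1] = (1 3 2 5 6)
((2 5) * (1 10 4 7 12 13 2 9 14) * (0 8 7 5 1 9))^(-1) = ((0 8 7 12 13 2 1 10 4 5)(9 14))^(-1) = (0 5 4 10 1 2 13 12 7 8)(9 14)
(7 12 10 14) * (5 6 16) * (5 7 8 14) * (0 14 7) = (0 14 8 7 12 10 5 6 16) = [14, 1, 2, 3, 4, 6, 16, 12, 7, 9, 5, 11, 10, 13, 8, 15, 0]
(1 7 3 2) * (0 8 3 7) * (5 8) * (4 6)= (0 5 8 3 2 1)(4 6)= [5, 0, 1, 2, 6, 8, 4, 7, 3]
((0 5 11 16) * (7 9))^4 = (16) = ((0 5 11 16)(7 9))^4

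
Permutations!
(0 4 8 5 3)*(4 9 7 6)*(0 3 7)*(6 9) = (0 6 4 8 5 7 9) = [6, 1, 2, 3, 8, 7, 4, 9, 5, 0]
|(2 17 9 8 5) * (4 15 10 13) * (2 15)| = 9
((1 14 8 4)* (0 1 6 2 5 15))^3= ((0 1 14 8 4 6 2 5 15))^3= (0 8 2)(1 4 5)(6 15 14)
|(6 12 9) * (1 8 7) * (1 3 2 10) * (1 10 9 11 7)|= 14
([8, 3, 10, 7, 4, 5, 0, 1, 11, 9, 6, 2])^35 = [6, 7, 11, 1, 4, 5, 10, 3, 0, 9, 2, 8]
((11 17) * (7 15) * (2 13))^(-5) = (2 13)(7 15)(11 17)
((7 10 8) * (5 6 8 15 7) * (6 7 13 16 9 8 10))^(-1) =((5 7 6 10 15 13 16 9 8))^(-1) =(5 8 9 16 13 15 10 6 7)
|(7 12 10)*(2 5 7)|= |(2 5 7 12 10)|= 5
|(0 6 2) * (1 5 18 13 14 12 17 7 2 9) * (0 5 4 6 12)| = 36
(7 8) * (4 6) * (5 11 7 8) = (4 6)(5 11 7) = [0, 1, 2, 3, 6, 11, 4, 5, 8, 9, 10, 7]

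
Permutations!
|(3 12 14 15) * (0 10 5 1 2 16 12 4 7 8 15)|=|(0 10 5 1 2 16 12 14)(3 4 7 8 15)|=40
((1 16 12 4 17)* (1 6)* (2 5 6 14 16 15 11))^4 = ((1 15 11 2 5 6)(4 17 14 16 12))^4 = (1 5 11)(2 15 6)(4 12 16 14 17)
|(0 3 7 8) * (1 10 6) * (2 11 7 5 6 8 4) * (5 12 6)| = 28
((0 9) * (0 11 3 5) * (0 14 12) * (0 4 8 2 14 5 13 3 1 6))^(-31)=((0 9 11 1 6)(2 14 12 4 8)(3 13))^(-31)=(0 6 1 11 9)(2 8 4 12 14)(3 13)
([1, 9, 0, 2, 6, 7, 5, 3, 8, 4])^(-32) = [6, 5, 4, 9, 3, 0, 2, 1, 8, 7]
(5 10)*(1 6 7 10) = (1 6 7 10 5) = [0, 6, 2, 3, 4, 1, 7, 10, 8, 9, 5]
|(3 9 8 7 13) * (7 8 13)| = |(3 9 13)| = 3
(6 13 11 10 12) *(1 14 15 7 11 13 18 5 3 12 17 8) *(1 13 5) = (1 14 15 7 11 10 17 8 13 5 3 12 6 18) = [0, 14, 2, 12, 4, 3, 18, 11, 13, 9, 17, 10, 6, 5, 15, 7, 16, 8, 1]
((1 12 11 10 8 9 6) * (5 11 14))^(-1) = (1 6 9 8 10 11 5 14 12) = ((1 12 14 5 11 10 8 9 6))^(-1)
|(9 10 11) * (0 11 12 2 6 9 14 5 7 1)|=30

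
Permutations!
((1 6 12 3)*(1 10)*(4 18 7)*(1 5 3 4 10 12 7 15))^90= ((1 6 7 10 5 3 12 4 18 15))^90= (18)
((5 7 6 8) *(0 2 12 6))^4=((0 2 12 6 8 5 7))^4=(0 8 2 5 12 7 6)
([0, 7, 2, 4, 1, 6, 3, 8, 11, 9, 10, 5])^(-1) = [0, 4, 2, 6, 3, 11, 5, 1, 7, 9, 10, 8]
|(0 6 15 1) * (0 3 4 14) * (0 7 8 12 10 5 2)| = 13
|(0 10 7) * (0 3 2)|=5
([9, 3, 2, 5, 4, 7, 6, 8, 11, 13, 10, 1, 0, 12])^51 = (0 12 13 9)(1 7)(3 8)(5 11)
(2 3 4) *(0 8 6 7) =(0 8 6 7)(2 3 4) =[8, 1, 3, 4, 2, 5, 7, 0, 6]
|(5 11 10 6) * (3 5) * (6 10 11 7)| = 4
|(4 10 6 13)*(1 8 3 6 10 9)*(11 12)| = 14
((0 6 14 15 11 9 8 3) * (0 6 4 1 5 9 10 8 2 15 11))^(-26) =(0 1 9 15 4 5 2)(3 10 14)(6 8 11)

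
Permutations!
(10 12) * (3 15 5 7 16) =(3 15 5 7 16)(10 12) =[0, 1, 2, 15, 4, 7, 6, 16, 8, 9, 12, 11, 10, 13, 14, 5, 3]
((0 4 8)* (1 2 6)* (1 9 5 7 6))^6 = ((0 4 8)(1 2)(5 7 6 9))^6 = (5 6)(7 9)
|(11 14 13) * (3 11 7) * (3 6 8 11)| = |(6 8 11 14 13 7)| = 6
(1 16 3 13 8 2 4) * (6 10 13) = (1 16 3 6 10 13 8 2 4) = [0, 16, 4, 6, 1, 5, 10, 7, 2, 9, 13, 11, 12, 8, 14, 15, 3]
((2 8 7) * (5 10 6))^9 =(10)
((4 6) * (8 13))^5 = (4 6)(8 13)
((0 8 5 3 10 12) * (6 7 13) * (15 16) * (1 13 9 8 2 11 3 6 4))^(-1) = ((0 2 11 3 10 12)(1 13 4)(5 6 7 9 8)(15 16))^(-1) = (0 12 10 3 11 2)(1 4 13)(5 8 9 7 6)(15 16)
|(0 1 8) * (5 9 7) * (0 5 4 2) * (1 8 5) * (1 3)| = |(0 8 3 1 5 9 7 4 2)| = 9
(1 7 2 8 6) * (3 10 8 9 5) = (1 7 2 9 5 3 10 8 6) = [0, 7, 9, 10, 4, 3, 1, 2, 6, 5, 8]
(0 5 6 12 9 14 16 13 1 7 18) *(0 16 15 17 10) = (0 5 6 12 9 14 15 17 10)(1 7 18 16 13) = [5, 7, 2, 3, 4, 6, 12, 18, 8, 14, 0, 11, 9, 1, 15, 17, 13, 10, 16]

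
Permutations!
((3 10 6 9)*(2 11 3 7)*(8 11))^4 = ((2 8 11 3 10 6 9 7))^4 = (2 10)(3 7)(6 8)(9 11)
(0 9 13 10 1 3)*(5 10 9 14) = (0 14 5 10 1 3)(9 13) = [14, 3, 2, 0, 4, 10, 6, 7, 8, 13, 1, 11, 12, 9, 5]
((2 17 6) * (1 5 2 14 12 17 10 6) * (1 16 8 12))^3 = ((1 5 2 10 6 14)(8 12 17 16))^3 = (1 10)(2 14)(5 6)(8 16 17 12)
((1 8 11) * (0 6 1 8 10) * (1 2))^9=(0 10 1 2 6)(8 11)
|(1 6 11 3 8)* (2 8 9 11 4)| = |(1 6 4 2 8)(3 9 11)| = 15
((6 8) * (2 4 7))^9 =((2 4 7)(6 8))^9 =(6 8)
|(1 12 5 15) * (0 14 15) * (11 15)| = 7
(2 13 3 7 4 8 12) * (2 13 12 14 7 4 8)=(2 12 13 3 4)(7 8 14)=[0, 1, 12, 4, 2, 5, 6, 8, 14, 9, 10, 11, 13, 3, 7]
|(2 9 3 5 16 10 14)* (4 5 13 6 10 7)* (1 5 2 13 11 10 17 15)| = 15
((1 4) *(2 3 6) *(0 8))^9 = ((0 8)(1 4)(2 3 6))^9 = (0 8)(1 4)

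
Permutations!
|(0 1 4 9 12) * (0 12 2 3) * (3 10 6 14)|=|(0 1 4 9 2 10 6 14 3)|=9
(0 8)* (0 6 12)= (0 8 6 12)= [8, 1, 2, 3, 4, 5, 12, 7, 6, 9, 10, 11, 0]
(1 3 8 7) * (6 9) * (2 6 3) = (1 2 6 9 3 8 7) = [0, 2, 6, 8, 4, 5, 9, 1, 7, 3]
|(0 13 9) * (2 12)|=|(0 13 9)(2 12)|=6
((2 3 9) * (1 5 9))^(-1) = ((1 5 9 2 3))^(-1) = (1 3 2 9 5)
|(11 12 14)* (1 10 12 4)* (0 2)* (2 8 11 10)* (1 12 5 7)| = 11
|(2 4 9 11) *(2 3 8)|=|(2 4 9 11 3 8)|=6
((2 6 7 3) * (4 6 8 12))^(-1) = (2 3 7 6 4 12 8)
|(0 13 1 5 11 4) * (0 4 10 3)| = 7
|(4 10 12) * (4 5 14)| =5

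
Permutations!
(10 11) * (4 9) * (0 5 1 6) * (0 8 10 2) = [5, 6, 0, 3, 9, 1, 8, 7, 10, 4, 11, 2] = (0 5 1 6 8 10 11 2)(4 9)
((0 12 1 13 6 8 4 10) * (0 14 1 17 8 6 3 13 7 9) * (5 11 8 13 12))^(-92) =((0 5 11 8 4 10 14 1 7 9)(3 12 17 13))^(-92) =(17)(0 7 14 4 11)(1 10 8 5 9)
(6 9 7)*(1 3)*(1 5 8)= (1 3 5 8)(6 9 7)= [0, 3, 2, 5, 4, 8, 9, 6, 1, 7]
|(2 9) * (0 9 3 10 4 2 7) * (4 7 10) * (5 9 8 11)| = 21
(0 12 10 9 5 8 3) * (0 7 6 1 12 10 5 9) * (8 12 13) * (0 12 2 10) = (1 13 8 3 7 6)(2 10 12 5) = [0, 13, 10, 7, 4, 2, 1, 6, 3, 9, 12, 11, 5, 8]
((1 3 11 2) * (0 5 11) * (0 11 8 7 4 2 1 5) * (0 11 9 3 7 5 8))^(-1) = ((0 11 1 7 4 2 8 5)(3 9))^(-1) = (0 5 8 2 4 7 1 11)(3 9)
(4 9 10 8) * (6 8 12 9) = (4 6 8)(9 10 12) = [0, 1, 2, 3, 6, 5, 8, 7, 4, 10, 12, 11, 9]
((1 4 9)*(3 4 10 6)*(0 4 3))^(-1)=(0 6 10 1 9 4)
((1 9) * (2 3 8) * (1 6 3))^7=((1 9 6 3 8 2))^7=(1 9 6 3 8 2)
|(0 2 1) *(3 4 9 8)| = |(0 2 1)(3 4 9 8)| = 12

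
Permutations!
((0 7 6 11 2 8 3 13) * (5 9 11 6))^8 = ((0 7 5 9 11 2 8 3 13))^8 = (0 13 3 8 2 11 9 5 7)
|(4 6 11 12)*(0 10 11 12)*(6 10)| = |(0 6 12 4 10 11)| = 6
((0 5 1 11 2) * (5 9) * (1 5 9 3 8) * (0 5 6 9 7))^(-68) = (0 8 11 5 9)(1 2 6 7 3)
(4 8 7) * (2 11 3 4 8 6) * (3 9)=(2 11 9 3 4 6)(7 8)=[0, 1, 11, 4, 6, 5, 2, 8, 7, 3, 10, 9]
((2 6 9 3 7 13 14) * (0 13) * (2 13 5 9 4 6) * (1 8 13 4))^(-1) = ((0 5 9 3 7)(1 8 13 14 4 6))^(-1) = (0 7 3 9 5)(1 6 4 14 13 8)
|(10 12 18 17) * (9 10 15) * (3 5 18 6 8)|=|(3 5 18 17 15 9 10 12 6 8)|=10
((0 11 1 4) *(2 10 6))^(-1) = (0 4 1 11)(2 6 10)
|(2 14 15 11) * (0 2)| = |(0 2 14 15 11)| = 5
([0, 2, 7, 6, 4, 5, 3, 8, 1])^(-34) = [0, 7, 8, 3, 4, 5, 6, 1, 2]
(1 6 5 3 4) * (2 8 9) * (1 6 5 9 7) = (1 5 3 4 6 9 2 8 7) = [0, 5, 8, 4, 6, 3, 9, 1, 7, 2]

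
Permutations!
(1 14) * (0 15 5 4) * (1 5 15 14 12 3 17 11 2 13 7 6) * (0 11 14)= (1 12 3 17 14 5 4 11 2 13 7 6)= [0, 12, 13, 17, 11, 4, 1, 6, 8, 9, 10, 2, 3, 7, 5, 15, 16, 14]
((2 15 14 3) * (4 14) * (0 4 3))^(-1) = ((0 4 14)(2 15 3))^(-1) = (0 14 4)(2 3 15)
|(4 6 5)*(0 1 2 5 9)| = |(0 1 2 5 4 6 9)| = 7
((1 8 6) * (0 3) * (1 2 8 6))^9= (0 3)(1 6 2 8)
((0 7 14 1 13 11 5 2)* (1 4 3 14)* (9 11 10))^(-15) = ((0 7 1 13 10 9 11 5 2)(3 14 4))^(-15) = (14)(0 13 11)(1 9 2)(5 7 10)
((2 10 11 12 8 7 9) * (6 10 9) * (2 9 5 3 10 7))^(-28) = ((2 5 3 10 11 12 8)(6 7))^(-28) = (12)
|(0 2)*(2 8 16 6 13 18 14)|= |(0 8 16 6 13 18 14 2)|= 8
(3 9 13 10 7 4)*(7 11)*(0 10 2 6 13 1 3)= (0 10 11 7 4)(1 3 9)(2 6 13)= [10, 3, 6, 9, 0, 5, 13, 4, 8, 1, 11, 7, 12, 2]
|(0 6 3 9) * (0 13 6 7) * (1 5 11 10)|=|(0 7)(1 5 11 10)(3 9 13 6)|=4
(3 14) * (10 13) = (3 14)(10 13) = [0, 1, 2, 14, 4, 5, 6, 7, 8, 9, 13, 11, 12, 10, 3]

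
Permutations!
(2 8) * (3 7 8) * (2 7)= (2 3)(7 8)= [0, 1, 3, 2, 4, 5, 6, 8, 7]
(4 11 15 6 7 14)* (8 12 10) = (4 11 15 6 7 14)(8 12 10) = [0, 1, 2, 3, 11, 5, 7, 14, 12, 9, 8, 15, 10, 13, 4, 6]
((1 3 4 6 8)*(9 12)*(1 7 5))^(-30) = ((1 3 4 6 8 7 5)(9 12))^(-30) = (12)(1 7 6 3 5 8 4)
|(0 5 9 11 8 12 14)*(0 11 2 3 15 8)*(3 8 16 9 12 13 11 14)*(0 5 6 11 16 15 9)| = 11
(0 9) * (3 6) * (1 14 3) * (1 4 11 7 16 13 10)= (0 9)(1 14 3 6 4 11 7 16 13 10)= [9, 14, 2, 6, 11, 5, 4, 16, 8, 0, 1, 7, 12, 10, 3, 15, 13]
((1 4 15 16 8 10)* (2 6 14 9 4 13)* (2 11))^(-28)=((1 13 11 2 6 14 9 4 15 16 8 10))^(-28)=(1 15 6)(2 10 4)(8 9 11)(13 16 14)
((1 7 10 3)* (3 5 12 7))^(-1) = (1 3)(5 10 7 12)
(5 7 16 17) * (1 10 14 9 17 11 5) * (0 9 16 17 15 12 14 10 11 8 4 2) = (0 9 15 12 14 16 8 4 2)(1 11 5 7 17) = [9, 11, 0, 3, 2, 7, 6, 17, 4, 15, 10, 5, 14, 13, 16, 12, 8, 1]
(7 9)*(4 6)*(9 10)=(4 6)(7 10 9)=[0, 1, 2, 3, 6, 5, 4, 10, 8, 7, 9]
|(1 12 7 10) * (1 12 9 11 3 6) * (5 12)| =20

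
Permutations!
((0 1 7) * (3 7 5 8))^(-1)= (0 7 3 8 5 1)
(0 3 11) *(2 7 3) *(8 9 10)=(0 2 7 3 11)(8 9 10)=[2, 1, 7, 11, 4, 5, 6, 3, 9, 10, 8, 0]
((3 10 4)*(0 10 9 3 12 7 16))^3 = (0 12)(3 9)(4 16)(7 10)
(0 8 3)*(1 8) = (0 1 8 3) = [1, 8, 2, 0, 4, 5, 6, 7, 3]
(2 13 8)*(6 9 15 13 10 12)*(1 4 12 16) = (1 4 12 6 9 15 13 8 2 10 16) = [0, 4, 10, 3, 12, 5, 9, 7, 2, 15, 16, 11, 6, 8, 14, 13, 1]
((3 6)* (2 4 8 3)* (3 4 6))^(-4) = (8)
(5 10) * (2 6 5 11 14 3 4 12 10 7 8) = [0, 1, 6, 4, 12, 7, 5, 8, 2, 9, 11, 14, 10, 13, 3] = (2 6 5 7 8)(3 4 12 10 11 14)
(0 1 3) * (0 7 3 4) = (0 1 4)(3 7) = [1, 4, 2, 7, 0, 5, 6, 3]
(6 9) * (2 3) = (2 3)(6 9) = [0, 1, 3, 2, 4, 5, 9, 7, 8, 6]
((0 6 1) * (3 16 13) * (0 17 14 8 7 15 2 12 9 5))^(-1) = ((0 6 1 17 14 8 7 15 2 12 9 5)(3 16 13))^(-1) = (0 5 9 12 2 15 7 8 14 17 1 6)(3 13 16)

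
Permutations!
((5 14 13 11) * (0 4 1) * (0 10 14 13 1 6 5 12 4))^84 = ((1 10 14)(4 6 5 13 11 12))^84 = (14)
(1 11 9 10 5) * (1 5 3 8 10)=[0, 11, 2, 8, 4, 5, 6, 7, 10, 1, 3, 9]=(1 11 9)(3 8 10)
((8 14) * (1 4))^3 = ((1 4)(8 14))^3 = (1 4)(8 14)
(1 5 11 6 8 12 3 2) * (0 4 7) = (0 4 7)(1 5 11 6 8 12 3 2) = [4, 5, 1, 2, 7, 11, 8, 0, 12, 9, 10, 6, 3]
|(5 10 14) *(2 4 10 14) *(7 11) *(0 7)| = |(0 7 11)(2 4 10)(5 14)| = 6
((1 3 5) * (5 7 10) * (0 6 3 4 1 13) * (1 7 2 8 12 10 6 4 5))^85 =(0 4 7 6 3 2 8 12 10 1 5 13)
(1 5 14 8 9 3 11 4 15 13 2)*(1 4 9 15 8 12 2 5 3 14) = (1 3 11 9 14 12 2 4 8 15 13 5) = [0, 3, 4, 11, 8, 1, 6, 7, 15, 14, 10, 9, 2, 5, 12, 13]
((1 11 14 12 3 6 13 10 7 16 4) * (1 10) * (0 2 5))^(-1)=(0 5 2)(1 13 6 3 12 14 11)(4 16 7 10)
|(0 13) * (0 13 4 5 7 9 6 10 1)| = 8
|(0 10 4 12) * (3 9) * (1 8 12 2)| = 14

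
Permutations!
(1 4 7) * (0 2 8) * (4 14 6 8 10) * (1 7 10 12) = (0 2 12 1 14 6 8)(4 10) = [2, 14, 12, 3, 10, 5, 8, 7, 0, 9, 4, 11, 1, 13, 6]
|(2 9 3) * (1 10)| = 6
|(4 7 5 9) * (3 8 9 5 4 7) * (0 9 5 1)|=|(0 9 7 4 3 8 5 1)|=8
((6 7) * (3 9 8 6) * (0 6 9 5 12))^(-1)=(0 12 5 3 7 6)(8 9)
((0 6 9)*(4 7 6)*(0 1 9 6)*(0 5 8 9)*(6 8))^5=(0 8 7 1 6 4 9 5)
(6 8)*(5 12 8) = (5 12 8 6) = [0, 1, 2, 3, 4, 12, 5, 7, 6, 9, 10, 11, 8]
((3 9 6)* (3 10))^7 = (3 10 6 9)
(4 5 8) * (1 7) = (1 7)(4 5 8) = [0, 7, 2, 3, 5, 8, 6, 1, 4]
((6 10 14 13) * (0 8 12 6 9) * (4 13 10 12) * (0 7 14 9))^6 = ((0 8 4 13)(6 12)(7 14 10 9))^6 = (0 4)(7 10)(8 13)(9 14)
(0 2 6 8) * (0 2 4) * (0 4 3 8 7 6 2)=(0 3 8)(6 7)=[3, 1, 2, 8, 4, 5, 7, 6, 0]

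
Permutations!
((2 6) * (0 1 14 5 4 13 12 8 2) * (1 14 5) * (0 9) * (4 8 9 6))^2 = ((0 14 1 5 8 2 4 13 12 9))^2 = (0 1 8 4 12)(2 13 9 14 5)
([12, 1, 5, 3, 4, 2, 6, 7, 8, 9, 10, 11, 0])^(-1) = [12, 1, 5, 3, 4, 2, 6, 7, 8, 9, 10, 11, 0]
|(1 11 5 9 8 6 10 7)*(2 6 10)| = 14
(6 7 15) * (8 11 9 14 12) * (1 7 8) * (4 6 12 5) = [0, 7, 2, 3, 6, 4, 8, 15, 11, 14, 10, 9, 1, 13, 5, 12] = (1 7 15 12)(4 6 8 11 9 14 5)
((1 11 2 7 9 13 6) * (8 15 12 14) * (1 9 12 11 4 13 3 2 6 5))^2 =(1 13)(2 12 8 11 9)(3 7 14 15 6)(4 5)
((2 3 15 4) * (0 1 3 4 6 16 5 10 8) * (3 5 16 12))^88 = ((16)(0 1 5 10 8)(2 4)(3 15 6 12))^88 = (16)(0 10 1 8 5)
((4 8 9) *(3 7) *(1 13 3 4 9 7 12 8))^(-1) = (1 4 7 8 12 3 13)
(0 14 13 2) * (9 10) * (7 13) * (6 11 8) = (0 14 7 13 2)(6 11 8)(9 10) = [14, 1, 0, 3, 4, 5, 11, 13, 6, 10, 9, 8, 12, 2, 7]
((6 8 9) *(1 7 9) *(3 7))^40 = ((1 3 7 9 6 8))^40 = (1 6 7)(3 8 9)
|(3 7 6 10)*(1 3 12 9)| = 7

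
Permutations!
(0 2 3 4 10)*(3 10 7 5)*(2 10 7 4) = (0 10)(2 7 5 3) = [10, 1, 7, 2, 4, 3, 6, 5, 8, 9, 0]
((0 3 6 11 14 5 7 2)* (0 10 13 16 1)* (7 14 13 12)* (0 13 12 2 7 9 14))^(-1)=((0 3 6 11 12 9 14 5)(1 13 16)(2 10))^(-1)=(0 5 14 9 12 11 6 3)(1 16 13)(2 10)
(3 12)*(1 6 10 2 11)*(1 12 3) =(1 6 10 2 11 12) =[0, 6, 11, 3, 4, 5, 10, 7, 8, 9, 2, 12, 1]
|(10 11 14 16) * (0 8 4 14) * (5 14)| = 8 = |(0 8 4 5 14 16 10 11)|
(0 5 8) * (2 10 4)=(0 5 8)(2 10 4)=[5, 1, 10, 3, 2, 8, 6, 7, 0, 9, 4]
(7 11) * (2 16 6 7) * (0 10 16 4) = (0 10 16 6 7 11 2 4) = [10, 1, 4, 3, 0, 5, 7, 11, 8, 9, 16, 2, 12, 13, 14, 15, 6]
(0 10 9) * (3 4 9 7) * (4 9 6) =(0 10 7 3 9)(4 6) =[10, 1, 2, 9, 6, 5, 4, 3, 8, 0, 7]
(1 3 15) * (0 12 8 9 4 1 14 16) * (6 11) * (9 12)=(0 9 4 1 3 15 14 16)(6 11)(8 12)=[9, 3, 2, 15, 1, 5, 11, 7, 12, 4, 10, 6, 8, 13, 16, 14, 0]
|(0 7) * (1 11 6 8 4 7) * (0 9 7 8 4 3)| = |(0 1 11 6 4 8 3)(7 9)| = 14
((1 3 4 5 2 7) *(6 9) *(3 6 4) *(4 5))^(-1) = ((1 6 9 5 2 7))^(-1) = (1 7 2 5 9 6)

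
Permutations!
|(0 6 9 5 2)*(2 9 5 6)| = 6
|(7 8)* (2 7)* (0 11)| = 6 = |(0 11)(2 7 8)|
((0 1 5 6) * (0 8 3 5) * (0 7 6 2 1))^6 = ((1 7 6 8 3 5 2))^6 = (1 2 5 3 8 6 7)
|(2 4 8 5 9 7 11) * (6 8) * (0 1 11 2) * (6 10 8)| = 21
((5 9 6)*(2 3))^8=((2 3)(5 9 6))^8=(5 6 9)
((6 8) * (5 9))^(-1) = ((5 9)(6 8))^(-1) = (5 9)(6 8)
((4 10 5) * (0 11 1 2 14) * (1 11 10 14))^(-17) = ((0 10 5 4 14)(1 2))^(-17) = (0 4 10 14 5)(1 2)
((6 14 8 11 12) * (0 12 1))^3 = (0 14 1 6 11 12 8)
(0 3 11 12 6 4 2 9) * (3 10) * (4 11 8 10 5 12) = (0 5 12 6 11 4 2 9)(3 8 10) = [5, 1, 9, 8, 2, 12, 11, 7, 10, 0, 3, 4, 6]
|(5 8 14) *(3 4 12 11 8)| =7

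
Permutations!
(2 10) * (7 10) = [0, 1, 7, 3, 4, 5, 6, 10, 8, 9, 2] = (2 7 10)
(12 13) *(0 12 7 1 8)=(0 12 13 7 1 8)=[12, 8, 2, 3, 4, 5, 6, 1, 0, 9, 10, 11, 13, 7]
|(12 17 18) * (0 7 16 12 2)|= 7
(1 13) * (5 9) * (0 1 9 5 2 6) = (0 1 13 9 2 6) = [1, 13, 6, 3, 4, 5, 0, 7, 8, 2, 10, 11, 12, 9]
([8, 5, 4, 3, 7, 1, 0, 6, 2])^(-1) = [6, 5, 8, 3, 2, 1, 7, 4, 0]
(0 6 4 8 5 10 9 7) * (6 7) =(0 7)(4 8 5 10 9 6) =[7, 1, 2, 3, 8, 10, 4, 0, 5, 6, 9]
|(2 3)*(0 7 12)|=6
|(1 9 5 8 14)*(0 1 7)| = 7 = |(0 1 9 5 8 14 7)|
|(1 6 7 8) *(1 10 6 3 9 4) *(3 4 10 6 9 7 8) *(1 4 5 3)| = |(1 5 3 7)(6 8)(9 10)| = 4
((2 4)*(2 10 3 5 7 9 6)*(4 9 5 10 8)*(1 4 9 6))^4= (10)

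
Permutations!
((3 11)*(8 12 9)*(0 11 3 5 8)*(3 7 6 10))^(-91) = ((0 11 5 8 12 9)(3 7 6 10))^(-91) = (0 9 12 8 5 11)(3 7 6 10)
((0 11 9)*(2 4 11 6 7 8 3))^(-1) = ((0 6 7 8 3 2 4 11 9))^(-1) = (0 9 11 4 2 3 8 7 6)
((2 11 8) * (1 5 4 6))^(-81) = (11)(1 6 4 5)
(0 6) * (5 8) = (0 6)(5 8) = [6, 1, 2, 3, 4, 8, 0, 7, 5]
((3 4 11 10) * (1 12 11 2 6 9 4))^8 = (1 10 12 3 11) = ((1 12 11 10 3)(2 6 9 4))^8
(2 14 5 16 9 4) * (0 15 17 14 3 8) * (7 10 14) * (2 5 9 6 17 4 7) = (0 15 4 5 16 6 17 2 3 8)(7 10 14 9) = [15, 1, 3, 8, 5, 16, 17, 10, 0, 7, 14, 11, 12, 13, 9, 4, 6, 2]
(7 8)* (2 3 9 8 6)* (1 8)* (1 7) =[0, 8, 3, 9, 4, 5, 2, 6, 1, 7] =(1 8)(2 3 9 7 6)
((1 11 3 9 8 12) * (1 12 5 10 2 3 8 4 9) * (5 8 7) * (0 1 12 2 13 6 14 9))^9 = (0 9 6 10 7 1 4 14 13 5 11)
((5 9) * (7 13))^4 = ((5 9)(7 13))^4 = (13)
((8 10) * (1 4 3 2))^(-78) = (10)(1 3)(2 4) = ((1 4 3 2)(8 10))^(-78)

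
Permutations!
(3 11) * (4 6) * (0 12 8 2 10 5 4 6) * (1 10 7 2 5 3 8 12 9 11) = (12)(0 9 11 8 5 4)(1 10 3)(2 7) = [9, 10, 7, 1, 0, 4, 6, 2, 5, 11, 3, 8, 12]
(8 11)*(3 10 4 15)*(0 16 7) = (0 16 7)(3 10 4 15)(8 11) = [16, 1, 2, 10, 15, 5, 6, 0, 11, 9, 4, 8, 12, 13, 14, 3, 7]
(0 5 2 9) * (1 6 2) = [5, 6, 9, 3, 4, 1, 2, 7, 8, 0] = (0 5 1 6 2 9)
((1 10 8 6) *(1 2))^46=(1 10 8 6 2)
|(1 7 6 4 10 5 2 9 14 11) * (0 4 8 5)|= |(0 4 10)(1 7 6 8 5 2 9 14 11)|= 9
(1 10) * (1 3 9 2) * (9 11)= (1 10 3 11 9 2)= [0, 10, 1, 11, 4, 5, 6, 7, 8, 2, 3, 9]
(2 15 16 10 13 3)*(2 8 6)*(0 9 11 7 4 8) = (0 9 11 7 4 8 6 2 15 16 10 13 3) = [9, 1, 15, 0, 8, 5, 2, 4, 6, 11, 13, 7, 12, 3, 14, 16, 10]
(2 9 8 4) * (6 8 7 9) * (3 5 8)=(2 6 3 5 8 4)(7 9)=[0, 1, 6, 5, 2, 8, 3, 9, 4, 7]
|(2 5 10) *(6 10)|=4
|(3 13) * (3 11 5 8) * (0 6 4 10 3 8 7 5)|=|(0 6 4 10 3 13 11)(5 7)|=14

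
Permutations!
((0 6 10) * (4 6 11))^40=((0 11 4 6 10))^40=(11)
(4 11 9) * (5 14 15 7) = (4 11 9)(5 14 15 7) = [0, 1, 2, 3, 11, 14, 6, 5, 8, 4, 10, 9, 12, 13, 15, 7]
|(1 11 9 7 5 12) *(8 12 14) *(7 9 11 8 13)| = 12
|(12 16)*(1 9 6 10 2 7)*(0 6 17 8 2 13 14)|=|(0 6 10 13 14)(1 9 17 8 2 7)(12 16)|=30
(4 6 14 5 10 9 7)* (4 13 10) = (4 6 14 5)(7 13 10 9) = [0, 1, 2, 3, 6, 4, 14, 13, 8, 7, 9, 11, 12, 10, 5]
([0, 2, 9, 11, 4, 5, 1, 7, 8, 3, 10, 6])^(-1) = [0, 6, 1, 9, 4, 5, 11, 7, 8, 2, 10, 3]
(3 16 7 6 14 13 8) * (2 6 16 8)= (2 6 14 13)(3 8)(7 16)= [0, 1, 6, 8, 4, 5, 14, 16, 3, 9, 10, 11, 12, 2, 13, 15, 7]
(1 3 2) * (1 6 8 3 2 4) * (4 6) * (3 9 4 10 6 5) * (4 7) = (1 2 10 6 8 9 7 4)(3 5) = [0, 2, 10, 5, 1, 3, 8, 4, 9, 7, 6]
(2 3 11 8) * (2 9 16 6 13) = (2 3 11 8 9 16 6 13) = [0, 1, 3, 11, 4, 5, 13, 7, 9, 16, 10, 8, 12, 2, 14, 15, 6]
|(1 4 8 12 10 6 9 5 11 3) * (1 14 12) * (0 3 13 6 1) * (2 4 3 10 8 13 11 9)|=28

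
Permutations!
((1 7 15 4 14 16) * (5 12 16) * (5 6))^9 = (16)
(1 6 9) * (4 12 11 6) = (1 4 12 11 6 9) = [0, 4, 2, 3, 12, 5, 9, 7, 8, 1, 10, 6, 11]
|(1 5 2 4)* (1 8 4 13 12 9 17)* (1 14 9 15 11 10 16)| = 18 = |(1 5 2 13 12 15 11 10 16)(4 8)(9 17 14)|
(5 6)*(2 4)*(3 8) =(2 4)(3 8)(5 6) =[0, 1, 4, 8, 2, 6, 5, 7, 3]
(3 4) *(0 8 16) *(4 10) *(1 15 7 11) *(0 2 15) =(0 8 16 2 15 7 11 1)(3 10 4) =[8, 0, 15, 10, 3, 5, 6, 11, 16, 9, 4, 1, 12, 13, 14, 7, 2]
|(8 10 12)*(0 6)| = 6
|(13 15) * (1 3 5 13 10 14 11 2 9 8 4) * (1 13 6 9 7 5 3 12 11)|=14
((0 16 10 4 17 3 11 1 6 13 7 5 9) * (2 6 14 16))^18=((0 2 6 13 7 5 9)(1 14 16 10 4 17 3 11))^18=(0 7 2 5 6 9 13)(1 16 4 3)(10 17 11 14)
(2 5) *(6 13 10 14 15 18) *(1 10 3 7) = (1 10 14 15 18 6 13 3 7)(2 5) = [0, 10, 5, 7, 4, 2, 13, 1, 8, 9, 14, 11, 12, 3, 15, 18, 16, 17, 6]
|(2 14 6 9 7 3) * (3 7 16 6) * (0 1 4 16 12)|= |(0 1 4 16 6 9 12)(2 14 3)|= 21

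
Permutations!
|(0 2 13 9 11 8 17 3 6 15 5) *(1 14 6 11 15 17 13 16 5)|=|(0 2 16 5)(1 14 6 17 3 11 8 13 9 15)|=20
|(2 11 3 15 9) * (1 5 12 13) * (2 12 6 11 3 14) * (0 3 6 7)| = |(0 3 15 9 12 13 1 5 7)(2 6 11 14)| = 36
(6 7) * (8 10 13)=(6 7)(8 10 13)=[0, 1, 2, 3, 4, 5, 7, 6, 10, 9, 13, 11, 12, 8]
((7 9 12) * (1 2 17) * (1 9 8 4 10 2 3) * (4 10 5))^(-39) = ((1 3)(2 17 9 12 7 8 10)(4 5))^(-39) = (1 3)(2 12 10 9 8 17 7)(4 5)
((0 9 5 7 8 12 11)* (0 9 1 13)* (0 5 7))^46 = ((0 1 13 5)(7 8 12 11 9))^46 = (0 13)(1 5)(7 8 12 11 9)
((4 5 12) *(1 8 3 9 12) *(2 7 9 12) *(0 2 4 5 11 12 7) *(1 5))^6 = ((0 2)(1 8 3 7 9 4 11 12))^6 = (1 11 9 3)(4 7 8 12)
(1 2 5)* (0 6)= (0 6)(1 2 5)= [6, 2, 5, 3, 4, 1, 0]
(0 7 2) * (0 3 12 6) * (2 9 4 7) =(0 2 3 12 6)(4 7 9) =[2, 1, 3, 12, 7, 5, 0, 9, 8, 4, 10, 11, 6]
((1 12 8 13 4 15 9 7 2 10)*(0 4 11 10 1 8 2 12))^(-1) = ((0 4 15 9 7 12 2 1)(8 13 11 10))^(-1) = (0 1 2 12 7 9 15 4)(8 10 11 13)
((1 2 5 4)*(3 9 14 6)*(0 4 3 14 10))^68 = ((0 4 1 2 5 3 9 10)(6 14))^68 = (14)(0 5)(1 9)(2 10)(3 4)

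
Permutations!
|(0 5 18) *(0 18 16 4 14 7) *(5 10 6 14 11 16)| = 15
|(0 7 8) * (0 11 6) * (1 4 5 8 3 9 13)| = 11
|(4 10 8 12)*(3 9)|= 4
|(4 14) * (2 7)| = 2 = |(2 7)(4 14)|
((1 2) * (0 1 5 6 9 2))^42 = (2 6)(5 9)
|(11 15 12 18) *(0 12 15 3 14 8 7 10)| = 9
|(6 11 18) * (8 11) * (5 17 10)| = |(5 17 10)(6 8 11 18)| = 12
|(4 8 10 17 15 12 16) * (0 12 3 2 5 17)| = 30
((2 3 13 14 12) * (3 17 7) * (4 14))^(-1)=((2 17 7 3 13 4 14 12))^(-1)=(2 12 14 4 13 3 7 17)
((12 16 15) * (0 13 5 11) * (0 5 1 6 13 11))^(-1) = (0 5 11)(1 13 6)(12 15 16)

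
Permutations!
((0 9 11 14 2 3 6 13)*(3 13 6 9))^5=((0 3 9 11 14 2 13))^5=(0 2 11 3 13 14 9)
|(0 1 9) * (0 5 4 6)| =|(0 1 9 5 4 6)| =6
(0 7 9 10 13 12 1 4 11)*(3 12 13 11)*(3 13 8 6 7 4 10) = (0 4 13 8 6 7 9 3 12 1 10 11) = [4, 10, 2, 12, 13, 5, 7, 9, 6, 3, 11, 0, 1, 8]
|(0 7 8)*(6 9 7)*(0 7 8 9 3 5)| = 12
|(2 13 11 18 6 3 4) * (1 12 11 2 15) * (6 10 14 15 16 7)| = 70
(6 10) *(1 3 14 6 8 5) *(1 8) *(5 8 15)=[0, 3, 2, 14, 4, 15, 10, 7, 8, 9, 1, 11, 12, 13, 6, 5]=(1 3 14 6 10)(5 15)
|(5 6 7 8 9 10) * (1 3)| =|(1 3)(5 6 7 8 9 10)| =6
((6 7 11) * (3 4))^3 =((3 4)(6 7 11))^3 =(11)(3 4)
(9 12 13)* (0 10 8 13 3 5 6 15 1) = (0 10 8 13 9 12 3 5 6 15 1) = [10, 0, 2, 5, 4, 6, 15, 7, 13, 12, 8, 11, 3, 9, 14, 1]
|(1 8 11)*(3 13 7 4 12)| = |(1 8 11)(3 13 7 4 12)| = 15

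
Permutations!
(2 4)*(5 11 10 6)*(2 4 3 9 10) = (2 3 9 10 6 5 11) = [0, 1, 3, 9, 4, 11, 5, 7, 8, 10, 6, 2]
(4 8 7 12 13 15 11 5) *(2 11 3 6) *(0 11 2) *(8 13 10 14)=[11, 1, 2, 6, 13, 4, 0, 12, 7, 9, 14, 5, 10, 15, 8, 3]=(0 11 5 4 13 15 3 6)(7 12 10 14 8)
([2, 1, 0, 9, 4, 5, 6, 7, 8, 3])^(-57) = [2, 1, 0, 9, 4, 5, 6, 7, 8, 3]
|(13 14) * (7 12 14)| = 4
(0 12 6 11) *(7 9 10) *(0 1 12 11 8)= [11, 12, 2, 3, 4, 5, 8, 9, 0, 10, 7, 1, 6]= (0 11 1 12 6 8)(7 9 10)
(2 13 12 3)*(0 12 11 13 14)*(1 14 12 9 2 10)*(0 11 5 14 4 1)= (0 9 2 12 3 10)(1 4)(5 14 11 13)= [9, 4, 12, 10, 1, 14, 6, 7, 8, 2, 0, 13, 3, 5, 11]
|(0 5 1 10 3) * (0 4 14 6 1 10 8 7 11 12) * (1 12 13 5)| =13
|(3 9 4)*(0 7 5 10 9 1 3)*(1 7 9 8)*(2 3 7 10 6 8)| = 15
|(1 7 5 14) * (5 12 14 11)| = 4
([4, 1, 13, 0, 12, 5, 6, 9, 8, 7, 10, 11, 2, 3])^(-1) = [3, 1, 12, 13, 0, 5, 6, 9, 8, 7, 10, 11, 4, 2]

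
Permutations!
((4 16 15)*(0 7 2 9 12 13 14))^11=((0 7 2 9 12 13 14)(4 16 15))^11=(0 12 7 13 2 14 9)(4 15 16)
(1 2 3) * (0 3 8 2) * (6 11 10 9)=[3, 0, 8, 1, 4, 5, 11, 7, 2, 6, 9, 10]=(0 3 1)(2 8)(6 11 10 9)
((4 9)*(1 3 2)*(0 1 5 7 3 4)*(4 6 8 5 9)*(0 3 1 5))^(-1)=((0 5 7 1 6 8)(2 9 3))^(-1)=(0 8 6 1 7 5)(2 3 9)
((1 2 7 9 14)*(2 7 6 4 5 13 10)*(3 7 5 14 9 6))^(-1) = ((1 5 13 10 2 3 7 6 4 14))^(-1) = (1 14 4 6 7 3 2 10 13 5)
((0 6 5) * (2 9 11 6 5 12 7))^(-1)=((0 5)(2 9 11 6 12 7))^(-1)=(0 5)(2 7 12 6 11 9)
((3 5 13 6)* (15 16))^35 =(3 6 13 5)(15 16)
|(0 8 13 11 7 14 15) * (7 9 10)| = |(0 8 13 11 9 10 7 14 15)| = 9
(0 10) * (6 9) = [10, 1, 2, 3, 4, 5, 9, 7, 8, 6, 0] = (0 10)(6 9)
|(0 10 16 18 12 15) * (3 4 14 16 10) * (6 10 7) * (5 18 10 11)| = |(0 3 4 14 16 10 7 6 11 5 18 12 15)| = 13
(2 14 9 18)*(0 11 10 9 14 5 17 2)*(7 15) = [11, 1, 5, 3, 4, 17, 6, 15, 8, 18, 9, 10, 12, 13, 14, 7, 16, 2, 0] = (0 11 10 9 18)(2 5 17)(7 15)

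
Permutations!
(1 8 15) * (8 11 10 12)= (1 11 10 12 8 15)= [0, 11, 2, 3, 4, 5, 6, 7, 15, 9, 12, 10, 8, 13, 14, 1]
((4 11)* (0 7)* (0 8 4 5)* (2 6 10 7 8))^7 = (0 4 5 8 11)(2 7 10 6)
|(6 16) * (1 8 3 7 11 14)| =6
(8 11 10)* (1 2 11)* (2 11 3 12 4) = (1 11 10 8)(2 3 12 4) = [0, 11, 3, 12, 2, 5, 6, 7, 1, 9, 8, 10, 4]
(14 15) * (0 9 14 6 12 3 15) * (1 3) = (0 9 14)(1 3 15 6 12) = [9, 3, 2, 15, 4, 5, 12, 7, 8, 14, 10, 11, 1, 13, 0, 6]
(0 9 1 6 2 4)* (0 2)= (0 9 1 6)(2 4)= [9, 6, 4, 3, 2, 5, 0, 7, 8, 1]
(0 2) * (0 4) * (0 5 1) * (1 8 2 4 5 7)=(0 4 7 1)(2 5 8)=[4, 0, 5, 3, 7, 8, 6, 1, 2]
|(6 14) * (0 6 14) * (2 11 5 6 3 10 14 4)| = |(0 3 10 14 4 2 11 5 6)| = 9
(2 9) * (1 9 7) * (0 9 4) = [9, 4, 7, 3, 0, 5, 6, 1, 8, 2] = (0 9 2 7 1 4)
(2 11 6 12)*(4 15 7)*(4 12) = (2 11 6 4 15 7 12) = [0, 1, 11, 3, 15, 5, 4, 12, 8, 9, 10, 6, 2, 13, 14, 7]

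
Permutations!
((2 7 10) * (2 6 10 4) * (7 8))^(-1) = (2 4 7 8)(6 10)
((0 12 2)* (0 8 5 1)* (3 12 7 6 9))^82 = ((0 7 6 9 3 12 2 8 5 1))^82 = (0 6 3 2 5)(1 7 9 12 8)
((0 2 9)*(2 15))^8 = (15)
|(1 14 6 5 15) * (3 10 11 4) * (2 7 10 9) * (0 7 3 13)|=30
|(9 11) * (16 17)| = 2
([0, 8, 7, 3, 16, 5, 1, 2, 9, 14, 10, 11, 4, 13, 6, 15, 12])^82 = [0, 9, 2, 3, 16, 5, 8, 7, 14, 6, 10, 11, 4, 13, 1, 15, 12]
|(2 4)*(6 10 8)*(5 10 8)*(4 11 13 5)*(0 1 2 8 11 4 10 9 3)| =11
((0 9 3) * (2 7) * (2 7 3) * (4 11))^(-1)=(0 3 2 9)(4 11)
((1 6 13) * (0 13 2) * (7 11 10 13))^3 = (0 10 6 7 13 2 11 1) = ((0 7 11 10 13 1 6 2))^3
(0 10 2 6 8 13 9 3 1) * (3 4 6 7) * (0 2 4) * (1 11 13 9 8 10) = (0 1 2 7 3 11 13 8 9)(4 6 10) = [1, 2, 7, 11, 6, 5, 10, 3, 9, 0, 4, 13, 12, 8]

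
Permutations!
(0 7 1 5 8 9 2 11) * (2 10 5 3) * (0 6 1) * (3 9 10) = (0 7)(1 9 3 2 11 6)(5 8 10) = [7, 9, 11, 2, 4, 8, 1, 0, 10, 3, 5, 6]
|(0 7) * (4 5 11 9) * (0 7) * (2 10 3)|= 12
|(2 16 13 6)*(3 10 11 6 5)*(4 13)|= |(2 16 4 13 5 3 10 11 6)|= 9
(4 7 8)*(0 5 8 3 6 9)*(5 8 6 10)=[8, 1, 2, 10, 7, 6, 9, 3, 4, 0, 5]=(0 8 4 7 3 10 5 6 9)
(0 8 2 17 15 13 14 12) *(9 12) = (0 8 2 17 15 13 14 9 12) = [8, 1, 17, 3, 4, 5, 6, 7, 2, 12, 10, 11, 0, 14, 9, 13, 16, 15]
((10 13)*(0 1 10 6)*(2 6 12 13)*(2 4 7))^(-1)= (0 6 2 7 4 10 1)(12 13)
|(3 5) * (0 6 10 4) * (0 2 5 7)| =8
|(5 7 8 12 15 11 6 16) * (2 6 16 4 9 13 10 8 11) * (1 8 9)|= |(1 8 12 15 2 6 4)(5 7 11 16)(9 13 10)|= 84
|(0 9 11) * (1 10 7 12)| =12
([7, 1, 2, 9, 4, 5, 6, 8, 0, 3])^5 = (0 8 7)(3 9)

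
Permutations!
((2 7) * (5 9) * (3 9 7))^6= (2 3 9 5 7)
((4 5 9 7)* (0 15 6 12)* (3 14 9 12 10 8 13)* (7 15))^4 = ((0 7 4 5 12)(3 14 9 15 6 10 8 13))^4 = (0 12 5 4 7)(3 6)(8 9)(10 14)(13 15)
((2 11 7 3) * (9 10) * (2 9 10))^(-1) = (2 9 3 7 11)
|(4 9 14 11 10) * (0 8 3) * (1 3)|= |(0 8 1 3)(4 9 14 11 10)|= 20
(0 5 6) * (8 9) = (0 5 6)(8 9) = [5, 1, 2, 3, 4, 6, 0, 7, 9, 8]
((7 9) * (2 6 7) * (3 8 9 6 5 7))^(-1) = (2 9 8 3 6 7 5)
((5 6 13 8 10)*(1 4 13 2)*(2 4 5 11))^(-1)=((1 5 6 4 13 8 10 11 2))^(-1)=(1 2 11 10 8 13 4 6 5)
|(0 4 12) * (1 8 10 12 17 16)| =8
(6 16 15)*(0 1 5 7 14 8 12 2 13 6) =(0 1 5 7 14 8 12 2 13 6 16 15) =[1, 5, 13, 3, 4, 7, 16, 14, 12, 9, 10, 11, 2, 6, 8, 0, 15]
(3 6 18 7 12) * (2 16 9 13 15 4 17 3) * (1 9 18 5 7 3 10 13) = (1 9)(2 16 18 3 6 5 7 12)(4 17 10 13 15) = [0, 9, 16, 6, 17, 7, 5, 12, 8, 1, 13, 11, 2, 15, 14, 4, 18, 10, 3]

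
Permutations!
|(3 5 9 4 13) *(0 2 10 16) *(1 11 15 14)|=20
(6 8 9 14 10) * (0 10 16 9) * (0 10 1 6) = (0 1 6 8 10)(9 14 16) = [1, 6, 2, 3, 4, 5, 8, 7, 10, 14, 0, 11, 12, 13, 16, 15, 9]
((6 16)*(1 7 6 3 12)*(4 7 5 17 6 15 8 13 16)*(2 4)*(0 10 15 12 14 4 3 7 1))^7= (0 12 7 16 13 8 15 10)(1 4 14 3 2 6 17 5)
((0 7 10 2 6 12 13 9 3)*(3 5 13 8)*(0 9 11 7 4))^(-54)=(2 6 12 8 3 9 5 13 11 7 10)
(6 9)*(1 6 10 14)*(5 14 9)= (1 6 5 14)(9 10)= [0, 6, 2, 3, 4, 14, 5, 7, 8, 10, 9, 11, 12, 13, 1]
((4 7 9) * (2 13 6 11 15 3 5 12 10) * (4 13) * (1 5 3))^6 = ((1 5 12 10 2 4 7 9 13 6 11 15))^6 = (1 7)(2 11)(4 15)(5 9)(6 10)(12 13)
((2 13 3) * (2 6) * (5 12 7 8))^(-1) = ((2 13 3 6)(5 12 7 8))^(-1) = (2 6 3 13)(5 8 7 12)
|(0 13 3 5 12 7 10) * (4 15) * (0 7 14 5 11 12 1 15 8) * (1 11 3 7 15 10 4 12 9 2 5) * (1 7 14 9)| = 24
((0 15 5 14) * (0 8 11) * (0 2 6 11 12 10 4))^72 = ((0 15 5 14 8 12 10 4)(2 6 11))^72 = (15)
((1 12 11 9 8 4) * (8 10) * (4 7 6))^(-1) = (1 4 6 7 8 10 9 11 12)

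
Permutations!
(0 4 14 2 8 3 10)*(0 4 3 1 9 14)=(0 3 10 4)(1 9 14 2 8)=[3, 9, 8, 10, 0, 5, 6, 7, 1, 14, 4, 11, 12, 13, 2]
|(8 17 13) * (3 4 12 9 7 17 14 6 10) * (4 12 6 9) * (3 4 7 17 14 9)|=|(3 12 7 14)(4 6 10)(8 9 17 13)|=12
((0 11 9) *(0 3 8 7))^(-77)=(0 11 9 3 8 7)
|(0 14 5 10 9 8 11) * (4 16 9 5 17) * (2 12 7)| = 24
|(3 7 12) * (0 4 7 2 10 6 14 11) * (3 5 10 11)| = |(0 4 7 12 5 10 6 14 3 2 11)| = 11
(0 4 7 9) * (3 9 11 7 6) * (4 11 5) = (0 11 7 5 4 6 3 9) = [11, 1, 2, 9, 6, 4, 3, 5, 8, 0, 10, 7]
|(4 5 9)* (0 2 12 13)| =12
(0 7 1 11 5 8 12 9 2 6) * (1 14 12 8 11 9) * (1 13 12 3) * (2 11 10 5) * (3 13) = (0 7 14 13 12 3 1 9 11 2 6)(5 10) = [7, 9, 6, 1, 4, 10, 0, 14, 8, 11, 5, 2, 3, 12, 13]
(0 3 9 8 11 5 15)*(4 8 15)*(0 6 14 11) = [3, 1, 2, 9, 8, 4, 14, 7, 0, 15, 10, 5, 12, 13, 11, 6] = (0 3 9 15 6 14 11 5 4 8)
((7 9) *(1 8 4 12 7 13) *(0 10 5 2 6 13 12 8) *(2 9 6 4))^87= ((0 10 5 9 12 7 6 13 1)(2 4 8))^87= (0 6 9)(1 7 5)(10 13 12)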